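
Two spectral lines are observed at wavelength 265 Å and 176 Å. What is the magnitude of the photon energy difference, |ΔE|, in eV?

Using E = hc/λ: E₁ = 7.496e-18 J, E₂ = 1.129e-17 J.
|ΔE| = |7.496e-18 − 1.129e-17| = 3.79e-18 J = 23.7 eV.

23.7 eV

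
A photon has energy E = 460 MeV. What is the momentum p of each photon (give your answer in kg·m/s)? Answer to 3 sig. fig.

2.46 × 10^-19 kg·m/s

First convert: E = 460 MeV = 7.3700 × 10^-11 J.
The photon relation is p = E/c, giving p = 2.458 × 10^-19 kg·m/s.
So p ≈ 2.46 × 10^-19 kg·m/s.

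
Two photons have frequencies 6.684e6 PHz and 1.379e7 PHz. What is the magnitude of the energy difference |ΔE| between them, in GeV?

Using E = hf: E₁ = 4.4289e-12 J, E₂ = 9.1374e-12 J.
|ΔE| = |4.4289e-12 − 9.1374e-12| = 4.71e-12 J = 0.0294 GeV.

0.0294 GeV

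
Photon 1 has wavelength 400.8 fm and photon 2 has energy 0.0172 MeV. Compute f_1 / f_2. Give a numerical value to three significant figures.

f_1 = 7.480 × 10^20 Hz (from wavelength = 400.8 fm, via f = c/λ).
f_2 = 4.159 × 10^18 Hz (from energy = 0.0172 MeV, via f = E/h).
Ratio = 7.480 × 10^20 / 4.159 × 10^18 = 180.

180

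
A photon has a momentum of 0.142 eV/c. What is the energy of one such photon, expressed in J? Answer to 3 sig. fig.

2.28·10^-20 J

Convert to SI: p = 0.142 eV/c = 7.5889·10^-29 kg·m/s.
Apply E = pc: E = 2.275·10^-20 J.
So E ≈ 2.28·10^-20 J.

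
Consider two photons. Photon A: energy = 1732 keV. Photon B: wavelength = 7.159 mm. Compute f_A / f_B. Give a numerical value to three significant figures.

1.00e10

f_A = 4.188e20 Hz (from energy = 1732 keV, via f = E/h).
f_B = 4.188e10 Hz (from wavelength = 7.159 mm, via f = c/λ).
Ratio = 4.188e20 / 4.188e10 = 1.00e10.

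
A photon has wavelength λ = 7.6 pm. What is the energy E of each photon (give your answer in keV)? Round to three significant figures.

Take h = 6.62607015·10^-34 J·s, c = 2.99792458·10^8 m/s, 1 eV = 1.602176634·10^-19 J.
Convert to SI: λ = 7.6 pm = 7.6·10^-12 m.
Apply E = hc/λ: E = 2.614·10^-14 J.
Converting to keV: E = 163.1 keV ≈ 163 keV.

163 keV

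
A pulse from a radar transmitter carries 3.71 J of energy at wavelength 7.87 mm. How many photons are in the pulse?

Per-photon energy: E = 2.524·10^-23 J (from wavelength = 7.87 mm).
N = E_total / E_photon = 3.71 J / 2.524·10^-23 J = 1.47·10^23.

1.47·10^23 photons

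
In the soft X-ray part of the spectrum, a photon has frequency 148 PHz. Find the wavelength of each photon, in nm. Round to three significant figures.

2.03 nm

Take c = 2.99792458·10^8 m/s.
Convert to SI: f = 148 PHz = 1.48·10^17 Hz.
The photon relation is λ = c/f, giving λ = 2.026·10^-9 m.
Converting to nm: λ = 2.026 nm ≈ 2.03 nm.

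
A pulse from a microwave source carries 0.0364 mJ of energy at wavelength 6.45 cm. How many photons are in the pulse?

1.18e19 photons

Per-photon energy: E = 3.080e-24 J (from wavelength = 6.45 cm).
N = E_total / E_photon = 3.64e-5 J / 3.080e-24 J = 1.18e19.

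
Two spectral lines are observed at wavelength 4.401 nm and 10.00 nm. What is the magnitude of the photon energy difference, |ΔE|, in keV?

Using E = hc/λ: E₁ = 4.5136e-17 J, E₂ = 1.9864e-17 J.
|ΔE| = |4.5136e-17 − 1.9864e-17| = 2.53e-17 J = 0.158 keV.

0.158 keV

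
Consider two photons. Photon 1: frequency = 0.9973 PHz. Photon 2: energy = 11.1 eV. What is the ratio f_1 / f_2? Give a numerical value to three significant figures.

f_1 = 9.973 × 10^14 Hz (from frequency = 0.9973 PHz, via f given directly).
f_2 = 2.684 × 10^15 Hz (from energy = 11.1 eV, via f = E/h).
Ratio = 9.973 × 10^14 / 2.684 × 10^15 = 0.372.

0.372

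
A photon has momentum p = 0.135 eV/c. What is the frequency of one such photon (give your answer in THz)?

Use h = 6.62607015 × 10^-34 J·s, c = 2.99792458 × 10^8 m/s, 1 eV = 1.602176634 × 10^-19 J.
First convert: p = 0.135 eV/c = 7.2148 × 10^-29 kg·m/s.
For a photon f = pc/h, so f = 3.264 × 10^13 Hz.
Converting to THz: f = 32.64 THz ≈ 32.6 THz.

32.6 THz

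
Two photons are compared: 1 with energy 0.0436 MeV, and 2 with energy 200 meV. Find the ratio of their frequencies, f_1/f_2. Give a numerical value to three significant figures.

2.18·10^5

f_1 = 1.054·10^19 Hz (from energy = 0.0436 MeV, via f = E/h).
f_2 = 4.836·10^13 Hz (from energy = 200 meV, via f = E/h).
Ratio = 1.054·10^19 / 4.836·10^13 = 2.18·10^5.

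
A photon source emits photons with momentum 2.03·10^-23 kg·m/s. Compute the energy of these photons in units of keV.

38.0 keV

Since E = pc for a photon, E = 6.086·10^-15 J.
Converting to keV: E = 37.98 keV ≈ 38.0 keV.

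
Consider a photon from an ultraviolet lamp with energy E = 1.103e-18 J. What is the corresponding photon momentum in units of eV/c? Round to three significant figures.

Apply p = E/c: p = 3.679e-27 kg·m/s.
Converting to eV/c: p = 6.884 eV/c ≈ 6.88 eV/c.

6.88 eV/c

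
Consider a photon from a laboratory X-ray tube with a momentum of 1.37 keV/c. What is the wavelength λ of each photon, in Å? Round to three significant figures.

9.05 Å

Take h = 6.62607015 × 10^-34 J·s, c = 2.99792458 × 10^8 m/s, 1 eV = 1.602176634 × 10^-19 J.
First convert: p = 1.37 keV/c = 7.3217 × 10^-25 kg·m/s.
For a photon λ = h/p, so λ = 9.050 × 10^-10 m.
Converting to Å: λ = 9.050 Å ≈ 9.05 Å.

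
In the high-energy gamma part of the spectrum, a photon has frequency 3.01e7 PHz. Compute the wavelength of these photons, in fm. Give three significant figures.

9.96 fm

Use c = 2.99792458e8 m/s.
First convert: f = 3.01e7 PHz = 3.01e22 Hz.
For a photon λ = c/f, so λ = 9.960e-15 m.
Converting to fm: λ = 9.960 fm ≈ 9.96 fm.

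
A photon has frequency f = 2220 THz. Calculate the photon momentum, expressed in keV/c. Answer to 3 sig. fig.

9.18e-3 keV/c

(h = 6.62607015e-34 J·s, c = 2.99792458e8 m/s, 1 eV = 1.602176634e-19 J.)
First convert: f = 2220 THz = 2.22e15 Hz.
The photon relation is p = hf/c, giving p = 4.907e-27 kg·m/s.
Converting to keV/c: p = 0.009181 keV/c ≈ 9.18e-3 keV/c.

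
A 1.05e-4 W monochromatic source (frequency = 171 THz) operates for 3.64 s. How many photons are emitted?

Total energy: E_total = P·t = 1.05e-4 × 3.64 = 3.822e-4 J.
Per-photon energy: E = 1.133e-19 J.
N = E_total / E_photon = 3.37e15.

3.37e15 photons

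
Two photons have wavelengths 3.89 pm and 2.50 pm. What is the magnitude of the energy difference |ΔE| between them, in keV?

Using E = hc/λ: E₁ = 5.107 × 10^-14 J, E₂ = 7.946 × 10^-14 J.
|ΔE| = |5.107 × 10^-14 − 7.946 × 10^-14| = 2.84 × 10^-14 J = 177 keV.

177 keV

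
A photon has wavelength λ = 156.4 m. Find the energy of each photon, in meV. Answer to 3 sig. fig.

7.93e-6 meV

Use h = 6.62607015e-34 J·s, c = 2.99792458e8 m/s, 1 eV = 1.602176634e-19 J.
For a photon E = hc/λ, so E = 1.270e-27 J.
Converting to meV: E = 7.927e-6 meV ≈ 7.93e-6 meV.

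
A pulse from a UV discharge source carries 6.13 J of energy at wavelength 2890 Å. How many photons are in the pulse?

8.92 × 10^18 photons

Per-photon energy: E = 6.874 × 10^-19 J (from wavelength = 2890 Å).
N = E_total / E_photon = 6.13 J / 6.874 × 10^-19 J = 8.92 × 10^18.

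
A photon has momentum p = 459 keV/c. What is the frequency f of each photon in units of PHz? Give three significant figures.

1.11 × 10^5 PHz

Convert to SI: p = 459 keV/c = 2.4530 × 10^-22 kg·m/s.
Since f = pc/h for a photon, f = 1.110 × 10^20 Hz.
Converting to PHz: f = 111000 PHz ≈ 1.11 × 10^5 PHz.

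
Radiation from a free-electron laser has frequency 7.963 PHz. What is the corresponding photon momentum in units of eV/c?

Take h = 6.62607015·10^-34 J·s, c = 2.99792458·10^8 m/s, 1 eV = 1.602176634·10^-19 J.
Convert to SI: f = 7.963 PHz = 7.963·10^15 Hz.
The photon relation is p = hf/c, giving p = 1.760·10^-26 kg·m/s.
Converting to eV/c: p = 32.93 eV/c ≈ 32.9 eV/c.

32.9 eV/c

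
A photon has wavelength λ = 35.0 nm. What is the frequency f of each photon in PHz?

8.57 PHz

In SI units: λ = 35.0 nm = 3.50e-8 m.
Apply f = c/λ: f = 8.565e15 Hz.
Converting to PHz: f = 8.565 PHz ≈ 8.57 PHz.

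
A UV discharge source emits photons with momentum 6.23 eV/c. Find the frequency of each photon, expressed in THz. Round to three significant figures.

1510 THz

Take h = 6.62607015e-34 J·s, c = 2.99792458e8 m/s, 1 eV = 1.602176634e-19 J.
Convert to SI: p = 6.23 eV/c = 3.3295e-27 kg·m/s.
Apply f = pc/h: f = 1.506e15 Hz.
Converting to THz: f = 1506 THz ≈ 1510 THz.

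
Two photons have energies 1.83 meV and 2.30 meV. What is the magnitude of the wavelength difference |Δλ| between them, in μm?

Using λ = hc/E: λ₁ = 6.775 × 10^-4 m, λ₂ = 5.391 × 10^-4 m.
|Δλ| = |6.775 × 10^-4 − 5.391 × 10^-4| = 1.38 × 10^-4 m = 138 μm.

138 μm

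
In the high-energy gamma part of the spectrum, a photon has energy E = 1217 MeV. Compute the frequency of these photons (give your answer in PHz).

2.94 × 10^8 PHz

In SI units: E = 1217 MeV = 1.9498 × 10^-10 J.
For a photon f = E/h, so f = 2.943 × 10^23 Hz.
Converting to PHz: f = 2.943 × 10^8 PHz ≈ 2.94 × 10^8 PHz.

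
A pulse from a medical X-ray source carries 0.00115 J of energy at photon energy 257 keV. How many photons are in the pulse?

2.79 × 10^10 photons

Per-photon energy: E = 4.118 × 10^-14 J (from energy = 257 keV).
N = E_total / E_photon = 0.00115 J / 4.118 × 10^-14 J = 2.79 × 10^10.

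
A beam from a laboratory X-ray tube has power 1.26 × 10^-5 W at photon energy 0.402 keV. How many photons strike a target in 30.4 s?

Total energy: E_total = P·t = 1.26 × 10^-5 × 30.4 = 3.830 × 10^-4 J.
Per-photon energy: E = 6.441 × 10^-17 J.
N = E_total / E_photon = 5.95 × 10^12.

5.95 × 10^12 photons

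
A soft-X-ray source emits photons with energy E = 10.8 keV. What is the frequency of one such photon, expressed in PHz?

2610 PHz

Use h = 6.62607015 × 10^-34 J·s, 1 eV = 1.602176634 × 10^-19 J.
In SI units: E = 10.8 keV = 1.7304 × 10^-15 J.
The photon relation is f = E/h, giving f = 2.611 × 10^18 Hz.
Converting to PHz: f = 2611 PHz ≈ 2610 PHz.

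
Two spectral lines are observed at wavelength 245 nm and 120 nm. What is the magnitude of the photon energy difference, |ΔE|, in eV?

Using E = hc/λ: E₁ = 8.108 × 10^-19 J, E₂ = 1.655 × 10^-18 J.
|ΔE| = |8.108 × 10^-19 − 1.655 × 10^-18| = 8.45 × 10^-19 J = 5.27 eV.

5.27 eV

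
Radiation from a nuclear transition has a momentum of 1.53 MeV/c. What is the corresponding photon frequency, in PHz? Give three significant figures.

3.70e5 PHz

In SI units: p = 1.53 MeV/c = 8.1768e-22 kg·m/s.
For a photon f = pc/h, so f = 3.700e20 Hz.
Converting to PHz: f = 370000 PHz ≈ 3.70e5 PHz.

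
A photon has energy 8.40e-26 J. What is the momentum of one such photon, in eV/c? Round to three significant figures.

Use c = 2.99792458e8 m/s, 1 eV = 1.602176634e-19 J.
Since p = E/c for a photon, p = 2.802e-34 kg·m/s.
Converting to eV/c: p = 5.243e-7 eV/c ≈ 5.24e-7 eV/c.

5.24e-7 eV/c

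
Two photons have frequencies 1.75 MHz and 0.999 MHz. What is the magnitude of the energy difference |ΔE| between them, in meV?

Using E = hf: E₁ = 1.160e-27 J, E₂ = 6.619e-28 J.
|ΔE| = |1.160e-27 − 6.619e-28| = 4.98e-28 J = 3.11e-6 meV.

3.11e-6 meV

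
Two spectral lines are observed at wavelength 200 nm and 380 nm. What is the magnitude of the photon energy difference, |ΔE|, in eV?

2.94 eV

Using E = hc/λ: E₁ = 9.932e-19 J, E₂ = 5.227e-19 J.
|ΔE| = |9.932e-19 − 5.227e-19| = 4.70e-19 J = 2.94 eV.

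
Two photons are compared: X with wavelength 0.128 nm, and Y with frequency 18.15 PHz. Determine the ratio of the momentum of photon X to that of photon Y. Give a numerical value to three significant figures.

129

p_X = 5.177e-24 kg·m/s (from wavelength = 0.128 nm, via p = h/λ).
p_Y = 4.012e-26 kg·m/s (from frequency = 18.15 PHz, via p = hf/c).
Ratio = 5.177e-24 / 4.012e-26 = 129.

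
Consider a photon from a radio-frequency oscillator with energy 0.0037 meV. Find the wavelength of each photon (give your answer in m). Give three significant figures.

0.335 m

(h = 6.62607015e-34 J·s, c = 2.99792458e8 m/s, 1 eV = 1.602176634e-19 J.)
First convert: E = 0.0037 meV = 5.9281e-25 J.
The photon relation is λ = hc/E, giving λ = 0.3351 m.
So λ ≈ 0.335 m.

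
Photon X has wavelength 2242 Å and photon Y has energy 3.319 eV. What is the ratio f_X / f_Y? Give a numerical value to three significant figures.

f_X = 1.337 × 10^15 Hz (from wavelength = 2242 Å, via f = c/λ).
f_Y = 8.025 × 10^14 Hz (from energy = 3.319 eV, via f = E/h).
Ratio = 1.337 × 10^15 / 8.025 × 10^14 = 1.67.

1.67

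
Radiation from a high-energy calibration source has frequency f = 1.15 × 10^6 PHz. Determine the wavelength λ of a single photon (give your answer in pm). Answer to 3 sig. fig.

Use c = 2.99792458 × 10^8 m/s.
Convert to SI: f = 1.15 × 10^6 PHz = 1.15 × 10^21 Hz.
Apply λ = c/f: λ = 2.607 × 10^-13 m.
Converting to pm: λ = 0.2607 pm ≈ 0.261 pm.

0.261 pm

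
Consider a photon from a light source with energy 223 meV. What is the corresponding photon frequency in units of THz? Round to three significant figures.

Take h = 6.62607015 × 10^-34 J·s, 1 eV = 1.602176634 × 10^-19 J.
Convert to SI: E = 223 meV = 3.5729 × 10^-20 J.
The photon relation is f = E/h, giving f = 5.392 × 10^13 Hz.
Converting to THz: f = 53.92 THz ≈ 53.9 THz.

53.9 THz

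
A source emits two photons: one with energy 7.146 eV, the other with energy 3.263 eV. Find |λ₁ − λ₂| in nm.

206 nm

Using λ = hc/E: λ₁ = 1.7350·10^-7 m, λ₂ = 3.7997·10^-7 m.
|Δλ| = |1.7350·10^-7 − 3.7997·10^-7| = 2.06·10^-7 m = 206 nm.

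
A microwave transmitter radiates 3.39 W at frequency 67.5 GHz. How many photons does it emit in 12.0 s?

Total energy: E_total = P·t = 3.39 × 12.0 = 40.68 J.
Per-photon energy: E = 4.473 × 10^-23 J.
N = E_total / E_photon = 9.10 × 10^23.

9.10 × 10^23 photons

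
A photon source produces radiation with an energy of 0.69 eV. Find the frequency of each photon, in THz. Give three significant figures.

Take h = 6.62607015·10^-34 J·s, 1 eV = 1.602176634·10^-19 J.
First convert: E = 0.69 eV = 1.1055·10^-19 J.
Apply f = E/h: f = 1.668·10^14 Hz.
Converting to THz: f = 166.8 THz ≈ 167 THz.

167 THz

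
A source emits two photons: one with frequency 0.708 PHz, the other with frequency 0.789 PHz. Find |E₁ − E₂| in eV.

0.335 eV

Using E = hf: E₁ = 4.691 × 10^-19 J, E₂ = 5.228 × 10^-19 J.
|ΔE| = |4.691 × 10^-19 − 5.228 × 10^-19| = 5.37 × 10^-20 J = 0.335 eV.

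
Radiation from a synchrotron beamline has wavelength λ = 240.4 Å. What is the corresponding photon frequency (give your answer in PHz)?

First convert: λ = 240.4 Å = 2.404e-8 m.
Apply f = c/λ: f = 1.247e16 Hz.
Converting to PHz: f = 12.47 PHz ≈ 12.5 PHz.

12.5 PHz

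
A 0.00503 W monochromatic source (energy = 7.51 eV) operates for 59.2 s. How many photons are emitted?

2.47 × 10^17 photons

Total energy: E_total = P·t = 0.00503 × 59.2 = 0.2978 J.
Per-photon energy: E = 1.203 × 10^-18 J.
N = E_total / E_photon = 2.47 × 10^17.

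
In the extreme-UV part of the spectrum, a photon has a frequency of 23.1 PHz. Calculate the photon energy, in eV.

95.5 eV

Take h = 6.62607015 × 10^-34 J·s, 1 eV = 1.602176634 × 10^-19 J.
Convert to SI: f = 23.1 PHz = 2.31 × 10^16 Hz.
Since E = hf for a photon, E = 1.531 × 10^-17 J.
Converting to eV: E = 95.53 eV ≈ 95.5 eV.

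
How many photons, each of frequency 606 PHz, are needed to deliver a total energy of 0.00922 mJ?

Per-photon energy: E = 4.015e-16 J (from frequency = 606 PHz).
N = E_total / E_photon = 9.22e-6 J / 4.015e-16 J = 2.30e10.

2.30e10 photons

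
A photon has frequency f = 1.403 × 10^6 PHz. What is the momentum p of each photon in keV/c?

In SI units: f = 1.403 × 10^6 PHz = 1.403 × 10^21 Hz.
For a photon p = hf/c, so p = 3.101 × 10^-21 kg·m/s.
Converting to keV/c: p = 5802 keV/c ≈ 5800 keV/c.

5800 keV/c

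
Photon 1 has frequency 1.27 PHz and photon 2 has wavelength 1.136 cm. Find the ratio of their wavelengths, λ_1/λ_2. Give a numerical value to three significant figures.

2.08e-5

λ_1 = 2.361e-7 m (from frequency = 1.27 PHz, via λ = c/f).
λ_2 = 0.01136 m (from wavelength = 1.136 cm, via λ given directly).
Ratio = 2.361e-7 / 0.01136 = 2.08e-5.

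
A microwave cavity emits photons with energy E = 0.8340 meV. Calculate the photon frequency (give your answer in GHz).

202 GHz

Convert to SI: E = 0.8340 meV = 1.3362e-22 J.
The photon relation is f = E/h, giving f = 2.017e11 Hz.
Converting to GHz: f = 201.7 GHz ≈ 202 GHz.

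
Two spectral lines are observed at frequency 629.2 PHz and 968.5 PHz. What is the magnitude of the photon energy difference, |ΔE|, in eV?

Using E = hf: E₁ = 4.1691 × 10^-16 J, E₂ = 6.4173 × 10^-16 J.
|ΔE| = |4.1691 × 10^-16 − 6.4173 × 10^-16| = 2.25 × 10^-16 J = 1400 eV.

1400 eV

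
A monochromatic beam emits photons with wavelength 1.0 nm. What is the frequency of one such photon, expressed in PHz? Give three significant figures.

300 PHz

First convert: λ = 1.0 nm = 1.0 × 10^-9 m.
The photon relation is f = c/λ, giving f = 2.998 × 10^17 Hz.
Converting to PHz: f = 299.8 PHz ≈ 300 PHz.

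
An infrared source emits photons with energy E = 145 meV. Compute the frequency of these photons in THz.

(h = 6.62607015·10^-34 J·s, 1 eV = 1.602176634·10^-19 J.)
In SI units: E = 145 meV = 2.3232·10^-20 J.
Apply f = E/h: f = 3.506·10^13 Hz.
Converting to THz: f = 35.06 THz ≈ 35.1 THz.

35.1 THz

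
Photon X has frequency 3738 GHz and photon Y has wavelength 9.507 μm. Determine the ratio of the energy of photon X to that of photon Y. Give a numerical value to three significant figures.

0.119

E_X = 2.477e-21 J (from frequency = 3738 GHz, via E = hf).
E_Y = 2.089e-20 J (from wavelength = 9.507 μm, via E = hc/λ).
Ratio = 2.477e-21 / 2.089e-20 = 0.119.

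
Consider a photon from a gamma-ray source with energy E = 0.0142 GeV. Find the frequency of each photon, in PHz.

Take h = 6.62607015e-34 J·s, 1 eV = 1.602176634e-19 J.
First convert: E = 0.0142 GeV = 2.2751e-12 J.
The photon relation is f = E/h, giving f = 3.434e21 Hz.
Converting to PHz: f = 3.434e6 PHz ≈ 3.43e6 PHz.

3.43e6 PHz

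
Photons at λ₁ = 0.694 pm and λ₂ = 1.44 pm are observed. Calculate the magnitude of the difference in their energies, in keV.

926 keV

Using E = hc/λ: E₁ = 2.862e-13 J, E₂ = 1.379e-13 J.
|ΔE| = |2.862e-13 − 1.379e-13| = 1.48e-13 J = 926 keV.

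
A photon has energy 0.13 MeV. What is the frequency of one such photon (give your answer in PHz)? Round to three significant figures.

3.14e4 PHz

In SI units: E = 0.13 MeV = 2.0828e-14 J.
Since f = E/h for a photon, f = 3.143e19 Hz.
Converting to PHz: f = 31430 PHz ≈ 3.14e4 PHz.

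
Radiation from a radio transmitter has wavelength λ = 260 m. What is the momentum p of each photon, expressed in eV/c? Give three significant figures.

Apply p = h/λ: p = 2.548 × 10^-36 kg·m/s.
Converting to eV/c: p = 4.769 × 10^-9 eV/c ≈ 4.77 × 10^-9 eV/c.

4.77 × 10^-9 eV/c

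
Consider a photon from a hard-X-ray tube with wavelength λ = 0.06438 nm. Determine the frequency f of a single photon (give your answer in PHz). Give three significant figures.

(c = 2.99792458 × 10^8 m/s.)
In SI units: λ = 0.06438 nm = 6.438 × 10^-11 m.
Since f = c/λ for a photon, f = 4.657 × 10^18 Hz.
Converting to PHz: f = 4657 PHz ≈ 4660 PHz.

4660 PHz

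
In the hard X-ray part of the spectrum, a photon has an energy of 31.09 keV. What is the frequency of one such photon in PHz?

(h = 6.62607015·10^-34 J·s, 1 eV = 1.602176634·10^-19 J.)
First convert: E = 31.09 keV = 4.9812·10^-15 J.
Since f = E/h for a photon, f = 7.518·10^18 Hz.
Converting to PHz: f = 7518 PHz ≈ 7520 PHz.

7520 PHz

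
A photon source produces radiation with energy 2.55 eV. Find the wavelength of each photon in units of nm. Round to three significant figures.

Take h = 6.62607015e-34 J·s, c = 2.99792458e8 m/s, 1 eV = 1.602176634e-19 J.
Convert to SI: E = 2.55 eV = 4.0856e-19 J.
Since λ = hc/E for a photon, λ = 4.862e-7 m.
Converting to nm: λ = 486.2 nm ≈ 486 nm.

486 nm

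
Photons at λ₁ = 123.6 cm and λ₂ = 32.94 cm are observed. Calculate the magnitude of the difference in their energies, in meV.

2.76e-3 meV

Using E = hc/λ: E₁ = 1.6072e-25 J, E₂ = 6.0305e-25 J.
|ΔE| = |1.6072e-25 − 6.0305e-25| = 4.42e-25 J = 2.76e-3 meV.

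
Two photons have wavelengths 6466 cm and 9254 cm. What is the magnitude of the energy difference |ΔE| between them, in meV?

Using E = hc/λ: E₁ = 3.0721e-27 J, E₂ = 2.1466e-27 J.
|ΔE| = |3.0721e-27 − 2.1466e-27| = 9.26e-28 J = 5.78e-6 meV.

5.78e-6 meV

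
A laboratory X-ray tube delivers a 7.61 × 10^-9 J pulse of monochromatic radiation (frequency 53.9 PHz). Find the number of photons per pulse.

Per-photon energy: E = 3.571 × 10^-17 J (from frequency = 53.9 PHz).
N = E_total / E_photon = 7.61 × 10^-9 J / 3.571 × 10^-17 J = 2.13 × 10^8.

2.13 × 10^8 photons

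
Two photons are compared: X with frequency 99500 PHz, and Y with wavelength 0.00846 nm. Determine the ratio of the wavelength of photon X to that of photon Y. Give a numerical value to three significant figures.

λ_X = 3.013e-12 m (from frequency = 99500 PHz, via λ = c/f).
λ_Y = 8.460e-12 m (from wavelength = 0.00846 nm, via λ given directly).
Ratio = 3.013e-12 / 8.460e-12 = 0.356.

0.356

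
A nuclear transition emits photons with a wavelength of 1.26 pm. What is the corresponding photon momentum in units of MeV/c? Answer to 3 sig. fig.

0.984 MeV/c

Convert to SI: λ = 1.26 pm = 1.26 × 10^-12 m.
Since p = h/λ for a photon, p = 5.259 × 10^-22 kg·m/s.
Converting to MeV/c: p = 0.9840 MeV/c ≈ 0.984 MeV/c.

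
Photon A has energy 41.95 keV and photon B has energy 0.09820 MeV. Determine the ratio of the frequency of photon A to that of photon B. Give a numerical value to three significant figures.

0.427

f_A = 1.014·10^19 Hz (from energy = 41.95 keV, via f = E/h).
f_B = 2.374·10^19 Hz (from energy = 0.09820 MeV, via f = E/h).
Ratio = 1.014·10^19 / 2.374·10^19 = 0.427.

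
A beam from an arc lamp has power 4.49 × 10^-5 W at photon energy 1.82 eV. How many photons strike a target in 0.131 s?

Total energy: E_total = P·t = 4.49 × 10^-5 × 0.131 = 5.882 × 10^-6 J.
Per-photon energy: E = 2.916 × 10^-19 J.
N = E_total / E_photon = 2.02 × 10^13.

2.02 × 10^13 photons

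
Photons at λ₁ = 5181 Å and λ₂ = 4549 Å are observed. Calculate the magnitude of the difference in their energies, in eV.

0.332 eV

Using E = hc/λ: E₁ = 3.8341e-19 J, E₂ = 4.3668e-19 J.
|ΔE| = |3.8341e-19 − 4.3668e-19| = 5.33e-20 J = 0.332 eV.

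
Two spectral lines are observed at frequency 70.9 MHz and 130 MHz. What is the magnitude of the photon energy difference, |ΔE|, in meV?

Using E = hf: E₁ = 4.698e-26 J, E₂ = 8.614e-26 J.
|ΔE| = |4.698e-26 − 8.614e-26| = 3.92e-26 J = 2.44e-4 meV.

2.44e-4 meV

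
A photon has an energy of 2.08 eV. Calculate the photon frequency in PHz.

0.503 PHz

Convert to SI: E = 2.08 eV = 3.3325 × 10^-19 J.
For a photon f = E/h, so f = 5.029 × 10^14 Hz.
Converting to PHz: f = 0.5029 PHz ≈ 0.503 PHz.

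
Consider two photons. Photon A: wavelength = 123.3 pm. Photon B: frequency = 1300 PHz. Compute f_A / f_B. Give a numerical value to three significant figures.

1.87

f_A = 2.431e18 Hz (from wavelength = 123.3 pm, via f = c/λ).
f_B = 1.300e18 Hz (from frequency = 1300 PHz, via f given directly).
Ratio = 2.431e18 / 1.300e18 = 1.87.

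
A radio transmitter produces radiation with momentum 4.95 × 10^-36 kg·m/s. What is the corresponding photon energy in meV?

9.26 × 10^-6 meV

Take c = 2.99792458 × 10^8 m/s, 1 eV = 1.602176634 × 10^-19 J.
The photon relation is E = pc, giving E = 1.484 × 10^-27 J.
Converting to meV: E = 9.262 × 10^-6 meV ≈ 9.26 × 10^-6 meV.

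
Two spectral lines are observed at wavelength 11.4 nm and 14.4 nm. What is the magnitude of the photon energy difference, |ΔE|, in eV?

22.7 eV

Using E = hc/λ: E₁ = 1.742e-17 J, E₂ = 1.379e-17 J.
|ΔE| = |1.742e-17 − 1.379e-17| = 3.63e-18 J = 22.7 eV.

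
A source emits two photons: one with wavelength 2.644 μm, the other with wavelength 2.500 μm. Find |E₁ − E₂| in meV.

Using E = hc/λ: E₁ = 7.5130·10^-20 J, E₂ = 7.9458·10^-20 J.
|ΔE| = |7.5130·10^-20 − 7.9458·10^-20| = 4.33·10^-21 J = 27.0 meV.

27.0 meV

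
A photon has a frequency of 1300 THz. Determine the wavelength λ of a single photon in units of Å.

Convert to SI: f = 1300 THz = 1.30e15 Hz.
Apply λ = c/f: λ = 2.306e-7 m.
Converting to Å: λ = 2306 Å ≈ 2310 Å.

2310 Å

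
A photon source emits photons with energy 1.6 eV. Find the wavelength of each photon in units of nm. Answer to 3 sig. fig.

775 nm

Convert to SI: E = 1.6 eV = 2.5635 × 10^-19 J.
Apply λ = hc/E: λ = 7.749 × 10^-7 m.
Converting to nm: λ = 774.9 nm ≈ 775 nm.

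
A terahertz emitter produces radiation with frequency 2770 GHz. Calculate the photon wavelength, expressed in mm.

0.108 mm

In SI units: f = 2770 GHz = 2.77e12 Hz.
For a photon λ = c/f, so λ = 1.082e-4 m.
Converting to mm: λ = 0.1082 mm ≈ 0.108 mm.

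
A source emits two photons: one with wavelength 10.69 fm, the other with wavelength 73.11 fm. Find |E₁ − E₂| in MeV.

99.0 MeV

Using E = hc/λ: E₁ = 1.8582e-11 J, E₂ = 2.7171e-12 J.
|ΔE| = |1.8582e-11 − 2.7171e-12| = 1.59e-11 J = 99.0 MeV.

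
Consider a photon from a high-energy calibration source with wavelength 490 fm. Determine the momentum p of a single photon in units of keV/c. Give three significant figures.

Use h = 6.62607015e-34 J·s, c = 2.99792458e8 m/s, 1 eV = 1.602176634e-19 J.
In SI units: λ = 490 fm = 4.9e-13 m.
For a photon p = h/λ, so p = 1.352e-21 kg·m/s.
Converting to keV/c: p = 2530 keV/c ≈ 2530 keV/c.

2530 keV/c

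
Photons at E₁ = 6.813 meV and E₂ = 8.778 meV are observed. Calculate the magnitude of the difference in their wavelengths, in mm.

0.0407 mm

Using λ = hc/E: λ₁ = 1.8198·10^-4 m, λ₂ = 1.4124·10^-4 m.
|Δλ| = |1.8198·10^-4 − 1.4124·10^-4| = 4.07·10^-5 m = 0.0407 mm.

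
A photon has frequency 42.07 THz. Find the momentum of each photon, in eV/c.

0.174 eV/c

Convert to SI: f = 42.07 THz = 4.207e13 Hz.
Since p = hf/c for a photon, p = 9.298e-29 kg·m/s.
Converting to eV/c: p = 0.1740 eV/c ≈ 0.174 eV/c.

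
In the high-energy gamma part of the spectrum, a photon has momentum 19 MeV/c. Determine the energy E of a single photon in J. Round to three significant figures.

Take c = 2.99792458 × 10^8 m/s, 1 eV = 1.602176634 × 10^-19 J.
First convert: p = 19 MeV/c = 1.0154 × 10^-20 kg·m/s.
Apply E = pc: E = 3.044 × 10^-12 J.
So E ≈ 3.04 × 10^-12 J.

3.04 × 10^-12 J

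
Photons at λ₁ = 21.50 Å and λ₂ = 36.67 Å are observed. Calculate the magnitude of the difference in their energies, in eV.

Using E = hc/λ: E₁ = 9.2393 × 10^-17 J, E₂ = 5.4171 × 10^-17 J.
|ΔE| = |9.2393 × 10^-17 − 5.4171 × 10^-17| = 3.82 × 10^-17 J = 239 eV.

239 eV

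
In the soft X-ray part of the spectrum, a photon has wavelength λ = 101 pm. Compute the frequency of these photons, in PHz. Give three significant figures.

First convert: λ = 101 pm = 1.01e-10 m.
Since f = c/λ for a photon, f = 2.968e18 Hz.
Converting to PHz: f = 2968 PHz ≈ 2970 PHz.

2970 PHz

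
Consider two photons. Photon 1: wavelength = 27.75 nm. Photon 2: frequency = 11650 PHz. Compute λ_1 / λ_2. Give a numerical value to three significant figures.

1080

λ_1 = 2.775 × 10^-8 m (from wavelength = 27.75 nm, via λ given directly).
λ_2 = 2.573 × 10^-11 m (from frequency = 11650 PHz, via λ = c/f).
Ratio = 2.775 × 10^-8 / 2.573 × 10^-11 = 1080.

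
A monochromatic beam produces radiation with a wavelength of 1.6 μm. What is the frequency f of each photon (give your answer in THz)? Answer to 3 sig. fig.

In SI units: λ = 1.6 μm = 1.6·10^-6 m.
Apply f = c/λ: f = 1.874·10^14 Hz.
Converting to THz: f = 187.4 THz ≈ 187 THz.

187 THz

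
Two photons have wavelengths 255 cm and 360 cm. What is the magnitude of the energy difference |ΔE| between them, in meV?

Using E = hc/λ: E₁ = 7.790 × 10^-26 J, E₂ = 5.518 × 10^-26 J.
|ΔE| = |7.790 × 10^-26 − 5.518 × 10^-26| = 2.27 × 10^-26 J = 1.42 × 10^-4 meV.

1.42 × 10^-4 meV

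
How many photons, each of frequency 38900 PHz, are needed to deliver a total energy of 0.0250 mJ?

9.70e8 photons

Per-photon energy: E = 2.578e-14 J (from frequency = 38900 PHz).
N = E_total / E_photon = 2.50e-5 J / 2.578e-14 J = 9.70e8.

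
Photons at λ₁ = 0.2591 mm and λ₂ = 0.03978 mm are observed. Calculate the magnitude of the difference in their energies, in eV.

Using E = hc/λ: E₁ = 7.6667 × 10^-22 J, E₂ = 4.9936 × 10^-21 J.
|ΔE| = |7.6667 × 10^-22 − 4.9936 × 10^-21| = 4.23 × 10^-21 J = 0.0264 eV.

0.0264 eV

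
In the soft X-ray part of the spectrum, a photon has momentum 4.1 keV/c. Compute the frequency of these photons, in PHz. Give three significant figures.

991 PHz

First convert: p = 4.1 keV/c = 2.1912e-24 kg·m/s.
For a photon f = pc/h, so f = 9.914e17 Hz.
Converting to PHz: f = 991.4 PHz ≈ 991 PHz.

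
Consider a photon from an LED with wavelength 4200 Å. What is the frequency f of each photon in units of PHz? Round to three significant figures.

(c = 2.99792458 × 10^8 m/s.)
Convert to SI: λ = 4200 Å = 4.2 × 10^-7 m.
Since f = c/λ for a photon, f = 7.138 × 10^14 Hz.
Converting to PHz: f = 0.7138 PHz ≈ 0.714 PHz.

0.714 PHz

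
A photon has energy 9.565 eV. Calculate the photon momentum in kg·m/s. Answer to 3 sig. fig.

5.11 × 10^-27 kg·m/s

Use c = 2.99792458 × 10^8 m/s, 1 eV = 1.602176634 × 10^-19 J.
In SI units: E = 9.565 eV = 1.5325 × 10^-18 J.
Since p = E/c for a photon, p = 5.112 × 10^-27 kg·m/s.
So p ≈ 5.11 × 10^-27 kg·m/s.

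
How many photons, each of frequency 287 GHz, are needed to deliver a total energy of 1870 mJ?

Per-photon energy: E = 1.902e-22 J (from frequency = 287 GHz).
N = E_total / E_photon = 1.87 J / 1.902e-22 J = 9.83e21.

9.83e21 photons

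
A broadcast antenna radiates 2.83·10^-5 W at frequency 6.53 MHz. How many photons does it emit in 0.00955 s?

6.25·10^19 photons

Total energy: E_total = P·t = 2.83·10^-5 × 0.00955 = 2.703·10^-7 J.
Per-photon energy: E = 4.327·10^-27 J.
N = E_total / E_photon = 6.25·10^19.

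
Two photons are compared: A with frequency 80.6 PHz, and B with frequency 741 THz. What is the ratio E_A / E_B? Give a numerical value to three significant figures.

109

E_A = 5.341e-17 J (from frequency = 80.6 PHz, via E = hf).
E_B = 4.910e-19 J (from frequency = 741 THz, via E = hf).
Ratio = 5.341e-17 / 4.910e-19 = 109.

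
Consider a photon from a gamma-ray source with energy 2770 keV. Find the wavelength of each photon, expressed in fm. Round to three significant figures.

448 fm

Use h = 6.62607015e-34 J·s, c = 2.99792458e8 m/s, 1 eV = 1.602176634e-19 J.
In SI units: E = 2770 keV = 4.4380e-13 J.
For a photon λ = hc/E, so λ = 4.476e-13 m.
Converting to fm: λ = 447.6 fm ≈ 448 fm.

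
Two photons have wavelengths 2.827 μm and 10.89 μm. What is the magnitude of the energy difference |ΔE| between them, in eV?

Using E = hc/λ: E₁ = 7.0267e-20 J, E₂ = 1.8241e-20 J.
|ΔE| = |7.0267e-20 − 1.8241e-20| = 5.20e-20 J = 0.325 eV.

0.325 eV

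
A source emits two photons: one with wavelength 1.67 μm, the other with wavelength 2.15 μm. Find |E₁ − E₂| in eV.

Using E = hc/λ: E₁ = 1.189e-19 J, E₂ = 9.239e-20 J.
|ΔE| = |1.189e-19 − 9.239e-20| = 2.66e-20 J = 0.166 eV.

0.166 eV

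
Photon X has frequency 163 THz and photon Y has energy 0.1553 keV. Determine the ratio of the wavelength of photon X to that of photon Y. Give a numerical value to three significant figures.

λ_X = 1.839e-6 m (from frequency = 163 THz, via λ = c/f).
λ_Y = 7.984e-9 m (from energy = 0.1553 keV, via λ = hc/E).
Ratio = 1.839e-6 / 7.984e-9 = 230.

230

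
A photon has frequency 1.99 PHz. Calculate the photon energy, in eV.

8.23 eV

(h = 6.62607015·10^-34 J·s, 1 eV = 1.602176634·10^-19 J.)
First convert: f = 1.99 PHz = 1.99·10^15 Hz.
For a photon E = hf, so E = 1.319·10^-18 J.
Converting to eV: E = 8.230 eV ≈ 8.23 eV.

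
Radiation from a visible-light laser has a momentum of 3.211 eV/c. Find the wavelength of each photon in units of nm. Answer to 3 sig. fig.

386 nm

Use h = 6.62607015e-34 J·s, c = 2.99792458e8 m/s, 1 eV = 1.602176634e-19 J.
In SI units: p = 3.211 eV/c = 1.7161e-27 kg·m/s.
Since λ = h/p for a photon, λ = 3.861e-7 m.
Converting to nm: λ = 386.1 nm ≈ 386 nm.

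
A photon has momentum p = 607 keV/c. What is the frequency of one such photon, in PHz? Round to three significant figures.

(h = 6.62607015e-34 J·s, c = 2.99792458e8 m/s, 1 eV = 1.602176634e-19 J.)
In SI units: p = 607 keV/c = 3.2440e-22 kg·m/s.
Since f = pc/h for a photon, f = 1.468e20 Hz.
Converting to PHz: f = 146800 PHz ≈ 1.47e5 PHz.

1.47e5 PHz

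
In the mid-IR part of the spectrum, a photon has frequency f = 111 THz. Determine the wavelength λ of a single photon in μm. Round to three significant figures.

Convert to SI: f = 111 THz = 1.11 × 10^14 Hz.
The photon relation is λ = c/f, giving λ = 2.701 × 10^-6 m.
Converting to μm: λ = 2.701 μm ≈ 2.70 μm.

2.70 μm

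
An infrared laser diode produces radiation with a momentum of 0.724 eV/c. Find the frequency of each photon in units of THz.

175 THz

First convert: p = 0.724 eV/c = 3.8693e-28 kg·m/s.
For a photon f = pc/h, so f = 1.751e14 Hz.
Converting to THz: f = 175.1 THz ≈ 175 THz.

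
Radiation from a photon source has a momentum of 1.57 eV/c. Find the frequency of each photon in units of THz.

First convert: p = 1.57 eV/c = 8.3905 × 10^-28 kg·m/s.
Since f = pc/h for a photon, f = 3.796 × 10^14 Hz.
Converting to THz: f = 379.6 THz ≈ 380 THz.

380 THz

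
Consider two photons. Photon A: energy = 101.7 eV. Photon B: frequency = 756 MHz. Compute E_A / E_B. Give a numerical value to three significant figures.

E_A = 1.629 × 10^-17 J (from energy = 101.7 eV, via E given directly).
E_B = 5.009 × 10^-25 J (from frequency = 756 MHz, via E = hf).
Ratio = 1.629 × 10^-17 / 5.009 × 10^-25 = 3.25 × 10^7.

3.25 × 10^7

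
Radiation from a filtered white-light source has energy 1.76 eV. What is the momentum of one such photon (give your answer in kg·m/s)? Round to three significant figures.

9.41e-28 kg·m/s

Use c = 2.99792458e8 m/s, 1 eV = 1.602176634e-19 J.
Convert to SI: E = 1.76 eV = 2.8198e-19 J.
For a photon p = E/c, so p = 9.406e-28 kg·m/s.
So p ≈ 9.41e-28 kg·m/s.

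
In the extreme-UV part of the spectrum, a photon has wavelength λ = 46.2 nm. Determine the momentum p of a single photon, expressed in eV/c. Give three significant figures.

26.8 eV/c

In SI units: λ = 46.2 nm = 4.62e-8 m.
For a photon p = h/λ, so p = 1.434e-26 kg·m/s.
Converting to eV/c: p = 26.84 eV/c ≈ 26.8 eV/c.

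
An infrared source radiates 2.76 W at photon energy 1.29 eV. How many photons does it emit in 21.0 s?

Total energy: E_total = P·t = 2.76 × 21.0 = 57.96 J.
Per-photon energy: E = 2.067e-19 J.
N = E_total / E_photon = 2.80e20.

2.80e20 photons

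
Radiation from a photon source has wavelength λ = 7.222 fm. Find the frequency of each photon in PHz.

Take c = 2.99792458 × 10^8 m/s.
In SI units: λ = 7.222 fm = 7.222 × 10^-15 m.
The photon relation is f = c/λ, giving f = 4.151 × 10^22 Hz.
Converting to PHz: f = 4.151 × 10^7 PHz ≈ 4.15 × 10^7 PHz.

4.15 × 10^7 PHz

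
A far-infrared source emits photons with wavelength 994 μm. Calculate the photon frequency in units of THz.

Use c = 2.99792458 × 10^8 m/s.
First convert: λ = 994 μm = 9.94 × 10^-4 m.
Since f = c/λ for a photon, f = 3.016 × 10^11 Hz.
Converting to THz: f = 0.3016 THz ≈ 0.302 THz.

0.302 THz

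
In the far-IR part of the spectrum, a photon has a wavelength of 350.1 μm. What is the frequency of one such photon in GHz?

In SI units: λ = 350.1 μm = 3.501e-4 m.
The photon relation is f = c/λ, giving f = 8.563e11 Hz.
Converting to GHz: f = 856.3 GHz ≈ 856 GHz.

856 GHz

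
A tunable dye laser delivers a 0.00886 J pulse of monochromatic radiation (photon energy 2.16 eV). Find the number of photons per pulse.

Per-photon energy: E = 3.461 × 10^-19 J (from energy = 2.16 eV).
N = E_total / E_photon = 0.00886 J / 3.461 × 10^-19 J = 2.56 × 10^16.

2.56 × 10^16 photons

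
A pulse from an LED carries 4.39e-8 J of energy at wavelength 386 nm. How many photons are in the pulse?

Per-photon energy: E = 5.146e-19 J (from wavelength = 386 nm).
N = E_total / E_photon = 4.39e-8 J / 5.146e-19 J = 8.53e10.

8.53e10 photons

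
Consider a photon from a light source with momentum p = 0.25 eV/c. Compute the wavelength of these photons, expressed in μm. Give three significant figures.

Use h = 6.62607015 × 10^-34 J·s, c = 2.99792458 × 10^8 m/s, 1 eV = 1.602176634 × 10^-19 J.
Convert to SI: p = 0.25 eV/c = 1.3361 × 10^-28 kg·m/s.
For a photon λ = h/p, so λ = 4.959 × 10^-6 m.
Converting to μm: λ = 4.959 μm ≈ 4.96 μm.

4.96 μm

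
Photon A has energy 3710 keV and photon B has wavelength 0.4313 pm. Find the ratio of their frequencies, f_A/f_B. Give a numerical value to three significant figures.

f_A = 8.971 × 10^20 Hz (from energy = 3710 keV, via f = E/h).
f_B = 6.951 × 10^20 Hz (from wavelength = 0.4313 pm, via f = c/λ).
Ratio = 8.971 × 10^20 / 6.951 × 10^20 = 1.29.

1.29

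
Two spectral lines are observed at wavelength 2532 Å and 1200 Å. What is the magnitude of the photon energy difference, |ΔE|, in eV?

Using E = hc/λ: E₁ = 7.8454e-19 J, E₂ = 1.6554e-18 J.
|ΔE| = |7.8454e-19 − 1.6554e-18| = 8.71e-19 J = 5.44 eV.

5.44 eV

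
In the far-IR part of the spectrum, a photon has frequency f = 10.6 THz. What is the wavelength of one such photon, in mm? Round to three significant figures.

0.0283 mm

Take c = 2.99792458 × 10^8 m/s.
First convert: f = 10.6 THz = 1.06 × 10^13 Hz.
The photon relation is λ = c/f, giving λ = 2.828 × 10^-5 m.
Converting to mm: λ = 0.02828 mm ≈ 0.0283 mm.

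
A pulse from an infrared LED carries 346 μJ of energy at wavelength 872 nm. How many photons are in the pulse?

1.52 × 10^15 photons

Per-photon energy: E = 2.278 × 10^-19 J (from wavelength = 872 nm).
N = E_total / E_photon = 3.46 × 10^-4 J / 2.278 × 10^-19 J = 1.52 × 10^15.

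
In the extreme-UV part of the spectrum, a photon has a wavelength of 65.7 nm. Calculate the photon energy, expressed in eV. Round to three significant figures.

18.9 eV

Take h = 6.62607015e-34 J·s, c = 2.99792458e8 m/s, 1 eV = 1.602176634e-19 J.
Convert to SI: λ = 65.7 nm = 6.57e-8 m.
The photon relation is E = hc/λ, giving E = 3.024e-18 J.
Converting to eV: E = 18.87 eV ≈ 18.9 eV.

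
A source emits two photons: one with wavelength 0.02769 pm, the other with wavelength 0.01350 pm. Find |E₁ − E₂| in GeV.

Using E = hc/λ: E₁ = 7.1739e-12 J, E₂ = 1.4714e-11 J.
|ΔE| = |7.1739e-12 − 1.4714e-11| = 7.54e-12 J = 0.0471 GeV.

0.0471 GeV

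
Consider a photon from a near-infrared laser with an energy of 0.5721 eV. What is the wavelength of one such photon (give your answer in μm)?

Take h = 6.62607015 × 10^-34 J·s, c = 2.99792458 × 10^8 m/s, 1 eV = 1.602176634 × 10^-19 J.
In SI units: E = 0.5721 eV = 9.1661 × 10^-20 J.
Since λ = hc/E for a photon, λ = 2.167 × 10^-6 m.
Converting to μm: λ = 2.167 μm ≈ 2.17 μm.

2.17 μm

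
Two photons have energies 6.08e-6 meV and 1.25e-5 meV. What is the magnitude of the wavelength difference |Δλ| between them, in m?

105 m

Using λ = hc/E: λ₁ = 203.9 m, λ₂ = 99.19 m.
|Δλ| = |203.9 − 99.19| = 105 m.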